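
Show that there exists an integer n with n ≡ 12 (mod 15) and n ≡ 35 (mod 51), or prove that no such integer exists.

No such integer exists.

gcd(15, 51) = 3. If n ≡ 12 (mod 15) and n ≡ 35 (mod 51), then n ≡ 12 (mod 3) and n ≡ 35 (mod 3).
These are incompatible: 12 − 35 = -23 is not divisible by 3.
Therefore no such n exists.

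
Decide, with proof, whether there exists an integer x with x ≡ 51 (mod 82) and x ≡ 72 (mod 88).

Both moduli are multiples of 2 = gcd(82, 88), so any solution would satisfy x ≡ 51 and x ≡ 72 modulo 2 simultaneously.
These are incompatible: 51 − 72 = -21 is not divisible by 2.
Hence the system has no solution.

No, no such integer exists.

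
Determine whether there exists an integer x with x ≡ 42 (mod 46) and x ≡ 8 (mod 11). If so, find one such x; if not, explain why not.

x = 272

Since 46 and 11 share no common factor, CRT says the pair of congruences has a solution (unique mod 506).
Any solution of the first congruence is x = 42 + 46t; substituting into the second, 46t ≡ 8 − 42 ≡ 10 (mod 11).
46 ≡ 2 (mod 11), so this reads 2t ≡ 10 (mod 11). Note 2·6 = 12 ≡ 1 (mod 11) (as 12 − 1 = 1·11), so 2⁻¹ ≡ 6.
Therefore t ≡ 6·10 = 60 ≡ 5 (mod 11).
Taking t = 5 gives x = 42 + 46·5 = 272.
Verify: 272 = 5·46 + 42 and 272 = 24·11 + 8. ✓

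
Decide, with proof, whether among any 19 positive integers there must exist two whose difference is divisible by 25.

Take the 19 consecutive integers 112, 113, …, 130: their residues mod 25 are all distinct because 19 ≤ 25.
Any two of them differ by at most 18 < 25 and by at least 1, so no difference is a multiple of 25.

No, the set {112, 113, 114, 115, 116, 117, 118, 119, 120, 121, 122, 123, 124, 125, 126, 127, 128, 129, 130} is a counterexample.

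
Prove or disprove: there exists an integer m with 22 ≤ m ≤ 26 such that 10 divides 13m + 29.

For m = 22, 23, …, 26 the values of 13m + 29 modulo 10 are 5, 8, 1, 4, 7 respectively.
Since 0 is absent from this list, 10 ∤ 13m + 29 for every m with 22 ≤ m ≤ 26.

No such integer m in that range exists.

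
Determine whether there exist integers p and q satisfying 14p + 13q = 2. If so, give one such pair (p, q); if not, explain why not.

p = 2, q = -2

14 and 13 are coprime, so 14p + 13q ranges over all of ℤ.
Run the Euclidean algorithm on 14 and 13: 14 = 1·13 + 1, 13 = 13·1 + 0.
Working back up the chain: 1 = 14 − 1·13. So 14·1 + 13·(-1) = 1.
Multiplying through by 2: p = 1·2 = 2, q = (-1)·2 = -2 is a solution.
Check: 14·2 + 13·(-2) = 28 − 26 = 2. ✓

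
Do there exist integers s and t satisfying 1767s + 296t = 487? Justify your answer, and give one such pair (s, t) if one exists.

s = 209, t = -1246

Since gcd(1767, 296) = 1, every integer is an integer combination of 1767 and 296.
Euclidean algorithm: 1767 = 5·296 + 287, 296 = 1·287 + 9, 287 = 31·9 + 8, 9 = 1·8 + 1, 8 = 8·1 + 0.
Back-substituting, 1 = 9 − 1·8 = 9 − (287 − 31·9) = −287 + 32·9 = −287 + 32·(296 − 1·287) = 32·296 − 33·287 = 32·296 − 33·(1767 − 5·296) = −33·1767 + 197·296; that is, 1767·(-33) + 296·197 = 1.
Times 487: 1767·(-16071) + 296·95939 = 487, so (-16071, 95939) solves it.
Adding 55·296 to s and subtracting 55·1767 from t gives the tidier solution (209, -1246).
Check: 1767·209 + 296·(-1246) = 369303 − 368816 = 487. ✓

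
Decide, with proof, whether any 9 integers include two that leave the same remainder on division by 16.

No, the set {4, 5, 6, 7, 8, 9, 10, 11, 12} is a counterexample.

Consider the 9 integers 4, 5, …, 12. They lie in distinct residue classes modulo 16, since 9 ≤ 16.
So no two of them leave the same remainder on division by 16; the claim fails for this set.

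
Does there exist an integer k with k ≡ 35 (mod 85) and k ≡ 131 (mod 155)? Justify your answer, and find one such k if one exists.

gcd(85, 155) = 5. If k ≡ 35 (mod 85) and k ≡ 131 (mod 155), then k ≡ 35 (mod 5) and k ≡ 131 (mod 5).
But 35 mod 5 = 0 while 131 mod 5 = 1, a contradiction.
Hence the system has no solution.

No such integer exists.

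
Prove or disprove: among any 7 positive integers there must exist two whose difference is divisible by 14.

No; for instance {65, 66, 67, 68, 69, 70, 71} is a counterexample.

Try 7 consecutive integers, 65, 66, …, 71. Their remainders mod 14 are 9, 10, 11, 12, 13, 0, 1 — pairwise different, as any 7 ≤ 14 consecutive integers have distinct residues.
The differences between them range over 1, …, 6, none of which is divisible by 14.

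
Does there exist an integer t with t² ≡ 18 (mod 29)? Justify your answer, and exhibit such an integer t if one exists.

29 is prime, so by Euler's criterion 18 is a square mod 29 iff 18^((29−1)/2) = 18^14 ≡ 1 (mod 29).
Squaring successively (mod 29): 18^2 = 324 ≡ 5; 18^4 ≡ 5² = 25 ≡ 25; 18^8 ≡ 25² = 625 ≡ 16.
Since 14 = 8 + 4 + 2, 18^14 ≡ 16 · 25 · 5; multiplying out mod 29: 16·25 = 400 ≡ 23, then 23·5 = 115 ≡ 28. Thus 18^14 ≡ 28 ≡ −1 (mod 29).
The value −1 means 18 is a non-residue modulo 29, so t² ≡ 18 (mod 29) is impossible.

No such integer exists.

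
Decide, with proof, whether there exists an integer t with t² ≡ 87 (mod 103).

No such integer exists.

Apply Euler's criterion with the prime 103: 87 is a quadratic residue iff 87^51 ≡ 1 (mod 103), and a non-residue iff it is ≡ −1.
Repeated squaring mod 103: 87^2 = 7569 ≡ 50; 87^4 ≡ 50² = 2500 ≡ 28; 87^8 ≡ 28² = 784 ≡ 63; 87^16 ≡ 63² = 3969 ≡ 55; 87^32 ≡ 55² = 3025 ≡ 38.
Since 51 = 32 + 16 + 2 + 1, 87^51 ≡ 38 · 55 · 50 · 87; multiplying out mod 103: 38·55 = 2090 ≡ 30, then 30·50 = 1500 ≡ 58, then 58·87 = 5046 ≡ 102. Thus 87^51 ≡ 102 ≡ −1 (mod 103).
By Euler's criterion 87 is a quadratic non-residue mod 103: no t satisfies t² ≡ 87 (mod 103).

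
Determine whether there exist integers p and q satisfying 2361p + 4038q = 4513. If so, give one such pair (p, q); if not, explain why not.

gcd(2361, 4038) = 3, so every integer of the form 2361p + 4038q is a multiple of 3.
However 4513 leaves remainder 1 on division by 3.
Therefore 2361p + 4038q = 4513 has no solution in integers.

There are no such integers.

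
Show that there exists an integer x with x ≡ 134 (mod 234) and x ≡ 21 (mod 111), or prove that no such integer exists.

Reduce both congruences modulo 3, which divides 234 and 111: they say x ≡ 134 (mod 3) and x ≡ 21 (mod 3).
However 134 ≡ 2 and 21 ≡ 0 (mod 3), and 2 ≠ 0.
So no integer satisfies both congruences.

No, no such integer exists.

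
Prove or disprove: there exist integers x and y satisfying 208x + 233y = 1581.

x = 2, y = 5

Since gcd(208, 233) = 1, every integer is an integer combination of 208 and 233.
Dividing repeatedly: 233 = 1·208 + 25, 208 = 8·25 + 8, 25 = 3·8 + 1, 8 = 8·1 + 0.
Unwinding: 1 = 25 − 3·8 = 25 − 3·(208 − 8·25) = −3·208 + 25·25 = −3·208 + 25·(233 − 1·208) = 25·233 − 28·208, i.e. 208·(-28) + 233·25 = 1.
Multiplying through by 1581: x = (-28)·1581 = -44268, y = 25·1581 = 39525 is a solution.
The general solution is x = -44268 + 233k, y = 39525 − 208k; taking k = 190 gives the smaller pair x = 2, y = 5.
Check: 208·2 + 233·5 = 416 + 1165 = 1581. ✓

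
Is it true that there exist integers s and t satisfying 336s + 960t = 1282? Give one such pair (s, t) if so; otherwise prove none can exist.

Any value of 336s + 960t is a multiple of gcd(336, 960) = 48.
However 1282 leaves remainder 34 on division by 48.
Hence no integers s, t satisfy the equation.

No, no such integers exist.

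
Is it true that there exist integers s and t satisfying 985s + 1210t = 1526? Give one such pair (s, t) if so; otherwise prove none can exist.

Any value of 985s + 1210t is a multiple of gcd(985, 1210) = 5.
But 1526 = 5·305 + 1, so 5 ∤ 1526.
So the equation is unsolvable over ℤ.

No such integers exist.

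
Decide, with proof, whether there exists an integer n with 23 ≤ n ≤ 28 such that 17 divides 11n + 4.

The values of 11n + 4 for n = 23, 24, …, 28 are 257, 268, 279, 290, 301, 312; reduced mod 17 these are 2, 13, 7, 1, 12, 6.
Since 0 is absent from this list, 17 ∤ 11n + 4 for every n with 23 ≤ n ≤ 28.

No such integer n in that range exists.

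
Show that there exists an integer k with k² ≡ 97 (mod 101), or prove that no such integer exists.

k = 81

Take k = 81. Then 81² = 6561 = 64·101 + 97, so 81² ≡ 97 (mod 101).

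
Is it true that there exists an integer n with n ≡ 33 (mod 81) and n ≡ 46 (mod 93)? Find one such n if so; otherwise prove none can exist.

gcd(81, 93) = 3. If n ≡ 33 (mod 81) and n ≡ 46 (mod 93), then n ≡ 33 (mod 3) and n ≡ 46 (mod 3).
But 33 mod 3 = 0 while 46 mod 3 = 1, a contradiction.
Therefore no such n exists.

There is no such integer.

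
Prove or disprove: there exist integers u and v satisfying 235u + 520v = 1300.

u = 52, v = -21

gcd(235, 520) = 5, and 5 divides 1300, so integer solutions exist.
Dividing through by 5 reduces the equation to 47u + 104v = 260.
Run the Euclidean algorithm on 104 and 47: 104 = 2·47 + 10, 47 = 4·10 + 7, 10 = 1·7 + 3, 7 = 2·3 + 1, 3 = 3·1 + 0.
Back-substituting, 1 = 7 − 2·3 = 7 − 2·(10 − 1·7) = −2·10 + 3·7 = −2·10 + 3·(47 − 4·10) = 3·47 − 14·10 = 3·47 − 14·(104 − 2·47) = −14·104 + 31·47; that is, 47·31 + 104·(-14) = 1.
Multiplying through by 260: u = 31·260 = 8060, v = (-14)·260 = -3640 is a solution.
The general solution is u = 8060 + 104k, v = -3640 − 47k; taking k = -77 gives the smaller pair u = 52, v = -21.
Indeed 235·52 + 520·(-21) = 12220 − 10920 = 1300.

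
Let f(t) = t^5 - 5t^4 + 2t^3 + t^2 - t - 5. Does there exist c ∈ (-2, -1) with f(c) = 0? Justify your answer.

f(-2) = -127 and f(-1) = -11, both negative, so a sign-change argument is unavailable; we show f keeps this sign on the whole interval.
Shift to the endpoint -1: with t = -1 − u (0 < u < 1), one computes f(-1 − u) = -u^5 - 10u^4 - 32u^3 - 45u^2 - 28u - 11.
The nonzero coefficients here are all negative, so for u > 0 every term is negative (or zero), and the constant term -11 is strictly negative.
Therefore f(t) < 0 throughout (-2, -1), and f has no zero there.

f has no root in that interval.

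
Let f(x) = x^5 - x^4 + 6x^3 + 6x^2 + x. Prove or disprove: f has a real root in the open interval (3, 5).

f has no root in that interval.

The endpoint values f(3) = 381 and f(5) = 3405 are both positive. Claim: f(x) > 0 for every x in (3, 5).
Substitute x = 3 + u, where 0 < u < 2 on the interval. Expanding, f(3 + u) = u^5 + 14u^4 + 84u^3 + 276u^2 + 496u + 381.
The nonzero coefficients here are all positive, so for u > 0 every term is positive (or zero), and the constant term 381 is strictly positive.
So f is strictly positive on (3, 5); no root exists in the interval.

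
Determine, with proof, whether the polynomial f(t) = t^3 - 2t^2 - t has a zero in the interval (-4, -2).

The endpoint values f(-4) = -92 and f(-2) = -14 are both negative. Claim: f(t) < 0 for every t in (-4, -2).
Substitute t = -2 − u, where 0 < u < 2 on the interval. Expanding, f(-2 − u) = -u^3 - 8u^2 - 19u - 14.
The nonzero coefficients here are all negative, so for u > 0 every term is negative (or zero), and the constant term -14 is strictly negative.
Therefore f(t) < 0 throughout (-4, -2), and f has no zero there.

No.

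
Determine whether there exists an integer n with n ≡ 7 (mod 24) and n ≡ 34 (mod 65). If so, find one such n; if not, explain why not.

n = 1399

The moduli 24 and 65 are coprime, so by the Chinese Remainder Theorem a unique solution modulo 1560 exists.
Any solution of the first congruence is n = 7 + 24t; substituting into the second, 24t ≡ 34 − 7 ≡ 27 (mod 65).
Note 24·19 = 456 ≡ 1 (mod 65) (as 456 − 1 = 7·65), so 24⁻¹ ≡ 19.
Multiplying by 19: t ≡ 19·27 = 513 ≡ 58 (mod 65).
Taking t = 58 gives n = 7 + 24·58 = 1399.
Verify: 1399 = 58·24 + 7 and 1399 = 21·65 + 34. ✓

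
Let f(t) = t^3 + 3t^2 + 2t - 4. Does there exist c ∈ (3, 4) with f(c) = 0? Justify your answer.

No.

The endpoint values f(3) = 56 and f(4) = 116 are both positive. Claim: f(t) > 0 for every t in (3, 4).
Substitute t = 3 + u, where 0 < u < 1 on the interval. Expanding, f(3 + u) = u^3 + 12u^2 + 47u + 56.
The nonzero coefficients here are all positive, so for u > 0 every term is positive (or zero), and the constant term 56 is strictly positive.
So f is strictly positive on (3, 4); no root exists in the interval.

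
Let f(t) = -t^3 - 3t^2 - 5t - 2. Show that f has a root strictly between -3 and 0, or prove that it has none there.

f(-3) = 13 and f(0) = -2, which have opposite signs.
Since f is a polynomial it is continuous on [-3, 0].
By the Intermediate Value Theorem, f takes the value 0 somewhere in the open interval.

Such a root exists.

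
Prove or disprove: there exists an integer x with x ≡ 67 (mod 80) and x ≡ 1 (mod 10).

Reduce both congruences modulo 10, which divides 80 and 10: they say x ≡ 67 (mod 10) and x ≡ 1 (mod 10).
These are incompatible: 67 − 1 = 66 is not divisible by 10.
Therefore no such x exists.

No such integer exists.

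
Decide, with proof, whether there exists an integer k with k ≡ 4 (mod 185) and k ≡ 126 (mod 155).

No, no such integer exists.

gcd(185, 155) = 5. If k ≡ 4 (mod 185) and k ≡ 126 (mod 155), then k ≡ 4 (mod 5) and k ≡ 126 (mod 5).
These are incompatible: 4 − 126 = -122 is not divisible by 5.
Hence the system has no solution.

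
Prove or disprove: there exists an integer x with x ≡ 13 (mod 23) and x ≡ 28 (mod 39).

x = 496

The moduli 23 and 39 are coprime, so by the Chinese Remainder Theorem a unique solution modulo 897 exists.
Write x = 13 + 23t and require 13 + 23t ≡ 28 (mod 39), i.e. 23t ≡ 15 (mod 39).
Note 23·17 = 391 ≡ 1 (mod 39) (as 391 − 1 = 10·39), so 23⁻¹ ≡ 17.
Multiplying by 17: t ≡ 17·15 = 255 ≡ 21 (mod 39).
With t = 21: x = 13 + 23·21 = 496.
Indeed 496 ≡ 13 (mod 23) and 496 ≡ 28 (mod 39).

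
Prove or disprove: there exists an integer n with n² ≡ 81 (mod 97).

n = 9

Take n = 9. Then 9² = 81, and since 0 ≤ 81 < 97 this is already reduced: 9² ≡ 81 (mod 97).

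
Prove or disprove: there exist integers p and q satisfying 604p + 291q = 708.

p = 138, q = -284

604 and 291 are coprime, so 604p + 291q ranges over all of ℤ.
Run the Euclidean algorithm on 604 and 291: 604 = 2·291 + 22, 291 = 13·22 + 5, 22 = 4·5 + 2, 5 = 2·2 + 1, 2 = 2·1 + 0.
Back-substituting, 1 = 5 − 2·2 = 5 − 2·(22 − 4·5) = −2·22 + 9·5 = −2·22 + 9·(291 − 13·22) = 9·291 − 119·22 = 9·291 − 119·(604 − 2·291) = −119·604 + 247·291; that is, 604·(-119) + 291·247 = 1.
Multiplying through by 708: p = (-119)·708 = -84252, q = 247·708 = 174876 is a solution.
Adding 290·291 to p and subtracting 290·604 from q gives the tidier solution (138, -284).
Check: 604·138 + 291·(-284) = 83352 − 82644 = 708. ✓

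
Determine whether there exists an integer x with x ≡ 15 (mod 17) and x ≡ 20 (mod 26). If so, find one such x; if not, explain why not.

x = 202

Since 17 and 26 share no common factor, CRT says the pair of congruences has a solution (unique mod 442).
Any solution of the first congruence is x = 15 + 17t; substituting into the second, 17t ≡ 20 − 15 ≡ 5 (mod 26).
Invert 17 mod 26 by the Euclidean algorithm: 26 = 1·17 + 9, 17 = 1·9 + 8, 9 = 1·8 + 1, 8 = 8·1 + 0; back-substituting, 1 = 9 − 1·8 = 9 − (17 − 1·9) = −17 + 2·9 = −17 + 2·(26 − 1·17) = 2·26 − 3·17. Hence 17·(-3) ≡ 1, so 17⁻¹ ≡ -3 ≡ 23 (mod 26).
Therefore t ≡ 23·5 = 115 ≡ 11 (mod 26).
Taking t = 11 gives x = 15 + 17·11 = 202.
Indeed 202 ≡ 15 (mod 17) and 202 ≡ 20 (mod 26).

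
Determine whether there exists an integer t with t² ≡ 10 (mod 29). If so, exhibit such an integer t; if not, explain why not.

No such integer exists.

Apply Euler's criterion with the prime 29: 10 is a quadratic residue iff 10^14 ≡ 1 (mod 29), and a non-residue iff it is ≡ −1.
Squaring successively (mod 29): 10^2 = 100 ≡ 13; 10^4 ≡ 13² = 169 ≡ 24; 10^8 ≡ 24² = 576 ≡ 25.
Since 14 = 8 + 4 + 2, 10^14 ≡ 25 · 24 · 13; multiplying out mod 29: 25·24 = 600 ≡ 20, then 20·13 = 260 ≡ 28. Thus 10^14 ≡ 28 ≡ −1 (mod 29).
The value −1 means 10 is a non-residue modulo 29, so t² ≡ 10 (mod 29) is impossible.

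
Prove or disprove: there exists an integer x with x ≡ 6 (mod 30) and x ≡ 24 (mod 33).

The moduli are not coprime: gcd(30, 33) = 3. Compatibility requires 3 ∣ (24 − 6) = 18, which holds, so solutions exist.
List candidates x ≡ 6 (mod 30): 6, 36, 66, 96, 126, 156. Modulo 33 these are 6, 3, 0, 30, 27, 24; 156 gives 24 as required.
Check: 156 mod 30 = 6, 156 mod 33 = 24. ✓

x = 156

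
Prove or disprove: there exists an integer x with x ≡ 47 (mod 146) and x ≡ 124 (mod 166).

Reduce both congruences modulo 2, which divides 146 and 166: they say x ≡ 47 (mod 2) and x ≡ 124 (mod 2).
But 47 mod 2 = 1 while 124 mod 2 = 0, a contradiction.
Hence the system has no solution.

There is no such integer.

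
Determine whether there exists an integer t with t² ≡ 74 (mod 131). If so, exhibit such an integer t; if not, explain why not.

t = 27

Take t = 27. Then 27² = 729 = 5·131 + 74, so 27² ≡ 74 (mod 131).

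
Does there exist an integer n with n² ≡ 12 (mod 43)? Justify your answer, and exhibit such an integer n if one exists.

43 is prime, so by Euler's criterion 12 is a square mod 43 iff 12^((43−1)/2) = 12^21 ≡ 1 (mod 43).
Repeated squaring mod 43: 12^2 = 144 ≡ 15; 12^4 ≡ 15² = 225 ≡ 10; 12^8 ≡ 10² = 100 ≡ 14; 12^16 ≡ 14² = 196 ≡ 24.
Since 21 = 16 + 4 + 1, 12^21 ≡ 24 · 10 · 12; multiplying out mod 43: 24·10 = 240 ≡ 25, then 25·12 = 300 ≡ 42. Thus 12^21 ≡ 42 ≡ −1 (mod 43).
The value −1 means 12 is a non-residue modulo 43, so n² ≡ 12 (mod 43) is impossible.

There is no such integer.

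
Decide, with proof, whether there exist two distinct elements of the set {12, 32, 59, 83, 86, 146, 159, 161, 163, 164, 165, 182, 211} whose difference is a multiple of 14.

Residues mod 14: 12↦12, 32↦4, 59↦3, 83↦13, 86↦2, 146↦6, 159↦5, 161↦7, 163↦9, 164↦10, 165↦11, 182↦0, 211↦1.
All 13 residues are distinct, so no two elements differ by a multiple of 14.

No, no such pair exists.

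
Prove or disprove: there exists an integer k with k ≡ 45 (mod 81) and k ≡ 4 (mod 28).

k = 1908

Since 81 and 28 share no common factor, CRT says the pair of congruences has a solution (unique mod 2268).
Any solution of the first congruence is k = 45 + 81t; substituting into the second, 81t ≡ 4 − 45 ≡ 15 (mod 28).
81 ≡ 25 (mod 28), so this reads 25t ≡ 15 (mod 28). Note 25·9 = 225 ≡ 1 (mod 28) (as 225 − 1 = 8·28), so 25⁻¹ ≡ 9.
Multiplying by 9: t ≡ 9·15 = 135 ≡ 23 (mod 28).
With t = 23: k = 45 + 81·23 = 1908.
Check: 1908 mod 81 = 45, 1908 mod 28 = 4. ✓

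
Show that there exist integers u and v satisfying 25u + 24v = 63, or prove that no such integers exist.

25 and 24 are coprime, so 25u + 24v ranges over all of ℤ.
Euclidean algorithm: 25 = 1·24 + 1, 24 = 24·1 + 0.
Working back up the chain: 1 = 25 − 1·24. So 25·1 + 24·(-1) = 1.
Times 63: 25·63 + 24·(-63) = 63, so (63, -63) solves it.
The general solution is u = 63 + 24k, v = -63 − 25k; taking k = -2 gives the smaller pair u = 15, v = -13.
Indeed 25·15 + 24·(-13) = 375 − 312 = 63.

u = 15, v = -13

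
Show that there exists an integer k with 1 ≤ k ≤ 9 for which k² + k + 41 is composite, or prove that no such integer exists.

The values for k = 1, 2, …, 9 are 43, 47, 53, 61, 71, 83, 97, 113, 131, and each of these is prime.
So no value in the range makes the expression composite.

No such integer k in that range exists.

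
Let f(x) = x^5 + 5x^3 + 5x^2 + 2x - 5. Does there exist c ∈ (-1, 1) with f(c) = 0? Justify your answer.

Yes, such a c exists.

f(-1) = -8 and f(1) = 8, which have opposite signs.
As a polynomial, f is continuous on every closed interval.
By the Intermediate Value Theorem f must vanish at some point of (-1, 1).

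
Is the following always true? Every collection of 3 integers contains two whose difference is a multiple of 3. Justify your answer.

Take the 3 consecutive integers 12, 13, 14: their residues mod 3 are all distinct because 3 ≤ 3.
The differences between them range over 1, …, 2, none of which is divisible by 3.

No; for instance {12, 13, 14} is a counterexample.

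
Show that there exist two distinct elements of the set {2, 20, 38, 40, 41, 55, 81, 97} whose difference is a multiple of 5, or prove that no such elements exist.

Both 2 and 97 leave remainder 2 on division by 5; their difference 95 = 19·5 is a multiple of 5.

Yes: 2 and 97.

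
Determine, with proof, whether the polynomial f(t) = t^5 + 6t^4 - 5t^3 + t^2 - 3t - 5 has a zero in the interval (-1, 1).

f(-1) = 9 and f(1) = -5, which have opposite signs.
Since f is a polynomial it is continuous on [-1, 1].
By the Intermediate Value Theorem, f takes the value 0 somewhere in the open interval.

Yes, f has a root in the interval.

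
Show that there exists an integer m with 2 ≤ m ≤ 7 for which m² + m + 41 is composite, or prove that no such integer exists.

The values for m = 2, 3, …, 7 are 47, 53, 61, 71, 83, 97, and each of these is prime.
So no value in the range makes the expression composite.

No such integer m in that range exists.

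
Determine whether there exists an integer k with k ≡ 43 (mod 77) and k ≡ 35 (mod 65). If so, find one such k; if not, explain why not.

Since 77 and 65 share no common factor, CRT says the pair of congruences has a solution (unique mod 5005).
Any solution of the first congruence is k = 43 + 77t; substituting into the second, 77t ≡ 35 − 43 ≡ 57 (mod 65).
77 ≡ 12 (mod 65), so this reads 12t ≡ 57 (mod 65). Note 12·38 = 456 ≡ 1 (mod 65) (as 456 − 1 = 7·65), so 12⁻¹ ≡ 38.
Therefore t ≡ 38·57 = 2166 ≡ 21 (mod 65).
With t = 21: k = 43 + 77·21 = 1660.
Check: 1660 mod 77 = 43, 1660 mod 65 = 35. ✓

k = 1660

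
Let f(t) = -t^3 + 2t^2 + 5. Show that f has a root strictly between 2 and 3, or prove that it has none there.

Yes, f has a root in the interval.

f(2) = 5 and f(3) = -4, which have opposite signs.
f is continuous everywhere (it is a polynomial), in particular on [2, 3].
By the Intermediate Value Theorem f must vanish at some point of (2, 3).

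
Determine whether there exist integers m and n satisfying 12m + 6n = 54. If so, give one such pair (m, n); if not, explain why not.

m = 0, n = 9

gcd(12, 6) = 6, and 6 divides 54, so integer solutions exist.
Dividing through by 6 reduces the equation to 2m + 1n = 9.
The coefficient of n is 1, so setting m = 0 and n = 9 already solves it.
Indeed 12·0 + 6·9 = 0 + 54 = 54.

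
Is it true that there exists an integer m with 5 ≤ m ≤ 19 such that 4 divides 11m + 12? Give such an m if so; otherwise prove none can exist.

Try m = 8: 11·8 + 12 = 100 = 25·4, which is divisible by 4.

m = 8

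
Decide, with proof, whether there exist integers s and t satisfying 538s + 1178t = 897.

No, no such integers exist.

Both 538 and 1178 are divisible by gcd(538, 1178) = 2, hence so is any combination 538s + 1178t.
However 897 leaves remainder 1 on division by 2.
Hence no integers s, t satisfy the equation.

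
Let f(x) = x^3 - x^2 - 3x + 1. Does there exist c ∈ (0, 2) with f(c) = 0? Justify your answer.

f(0) = 1 and f(2) = -1, which have opposite signs.
f is continuous everywhere (it is a polynomial), in particular on [0, 2].
So by the Intermediate Value Theorem there is a c strictly between 0 and 2 with f(c) = 0.

Yes, f has a root in the interval.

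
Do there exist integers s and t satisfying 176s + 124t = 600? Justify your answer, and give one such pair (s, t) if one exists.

Every value of 176s + 124t is a multiple of gcd(176, 124) = 4; since 4 ∣ 600, solutions exist.
Dividing through by 4 reduces the equation to 44s + 31t = 150.
Dividing repeatedly: 44 = 1·31 + 13, 31 = 2·13 + 5, 13 = 2·5 + 3, 5 = 1·3 + 2, 3 = 1·2 + 1, 2 = 2·1 + 0.
Back-substituting, 1 = 3 − 1·2 = 3 − (5 − 1·3) = −5 + 2·3 = −5 + 2·(13 − 2·5) = 2·13 − 5·5 = 2·13 − 5·(31 − 2·13) = −5·31 + 12·13 = −5·31 + 12·(44 − 1·31) = 12·44 − 17·31; that is, 44·12 + 31·(-17) = 1.
Times 150: 44·1800 + 31·(-2550) = 150, so (1800, -2550) solves it.
The general solution is s = 1800 + 31k, t = -2550 − 44k; taking k = -58 gives the smaller pair s = 2, t = 2.
Check: 176·2 + 124·2 = 352 + 248 = 600. ✓

s = 2, t = 2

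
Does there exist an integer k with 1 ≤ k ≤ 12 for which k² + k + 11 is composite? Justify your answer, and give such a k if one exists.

k = 11

At k = 11: 11² + 11 + 11 = 143 = 11·13, which is composite.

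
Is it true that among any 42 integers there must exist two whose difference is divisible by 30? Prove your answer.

True.

Each integer lies in one of the 30 residue classes modulo 30.
Placing 42 integers into 30 classes, some class receives at least two — say a and b.
Equal remainders mean a − b ≡ 0 (mod 30), so 30 divides their difference.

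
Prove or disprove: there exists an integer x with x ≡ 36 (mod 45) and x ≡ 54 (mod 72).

x = 126

gcd(45, 72) = 9. A simultaneous solution exists iff 36 ≡ 54 (mod 9); here 36 mod 9 = 0 = 54 mod 9, so it does.
Step through x = 36, 36 + 45, 36 + 2·45, …: the values 36, 81, 126 reduce mod 72 to 36, 9, 54. The value 126 hits 54.
Indeed 126 ≡ 36 (mod 45) and 126 ≡ 54 (mod 72).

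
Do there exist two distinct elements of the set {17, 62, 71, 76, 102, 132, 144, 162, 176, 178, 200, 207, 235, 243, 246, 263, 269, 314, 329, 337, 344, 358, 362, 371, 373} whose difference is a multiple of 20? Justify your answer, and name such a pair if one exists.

Reduce each element mod 20: 17↦17, 62↦2, 71↦11, 76↦16, 102↦2, 132↦12, 144↦4, 162↦2, 176↦16, 178↦18, 200↦0, 207↦7, 235↦15, 243↦3, 246↦6, 263↦3, 269↦9, 314↦14, 329↦9, 337↦17, 344↦4, 358↦18, 362↦2, 371↦11, 373↦13. The residue 17 repeats (at 17 and 337), and 337 − 17 = 320 = 16·20.

Yes: 17 and 337.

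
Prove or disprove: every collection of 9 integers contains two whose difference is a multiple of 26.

No; for instance {66, 67, 68, 69, 70, 71, 72, 73, 74} is a counterexample.

Consider the 9 integers 66, 67, …, 74. They lie in distinct residue classes modulo 26, since 9 ≤ 26.
The differences between them range over 1, …, 8, none of which is divisible by 26.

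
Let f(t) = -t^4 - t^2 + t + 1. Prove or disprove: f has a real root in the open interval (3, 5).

f has no root in that interval.

The endpoint values f(3) = -86 and f(5) = -644 are both negative. Claim: f(t) < 0 for every t in (3, 5).
Shift to the endpoint 3: with t = 3 + u (0 < u < 2), one computes f(3 + u) = -u^4 - 12u^3 - 55u^2 - 113u - 86.
The nonzero coefficients here are all negative, so for u > 0 every term is negative (or zero), and the constant term -86 is strictly negative.
So f is strictly negative on (3, 5); no root exists in the interval.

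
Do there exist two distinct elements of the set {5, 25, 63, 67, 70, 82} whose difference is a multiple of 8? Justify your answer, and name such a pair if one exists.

No such pair exists.

Two integers differ by a multiple of 8 exactly when they have the same residue mod 8. The residues are 5↦5, 25↦1, 63↦7, 67↦3, 70↦6, 82↦2.
No residue repeats among the 6 elements, so no pair has difference ≡ 0 (mod 8).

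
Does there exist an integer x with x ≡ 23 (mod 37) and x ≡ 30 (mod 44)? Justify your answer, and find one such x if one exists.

x = 1614

Since 37 and 44 share no common factor, CRT says the pair of congruences has a solution (unique mod 1628).
Any solution of the first congruence is x = 23 + 37t; substituting into the second, 37t ≡ 30 − 23 ≡ 7 (mod 44).
Since 37·25 = 925 = 21·44 + 1, the inverse of 37 mod 44 is 25.
Therefore t ≡ 25·7 = 175 ≡ 43 (mod 44).
With t = 43: x = 23 + 37·43 = 1614.
Check: 1614 mod 37 = 23, 1614 mod 44 = 30. ✓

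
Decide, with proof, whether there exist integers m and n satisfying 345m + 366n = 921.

m = 113, n = -104

Every value of 345m + 366n is a multiple of gcd(345, 366) = 3; since 3 ∣ 921, solutions exist.
Dividing through by 3 reduces the equation to 115m + 122n = 307.
Euclidean algorithm: 122 = 1·115 + 7, 115 = 16·7 + 3, 7 = 2·3 + 1, 3 = 3·1 + 0.
Unwinding: 1 = 7 − 2·3 = 7 − 2·(115 − 16·7) = −2·115 + 33·7 = −2·115 + 33·(122 − 1·115) = 33·122 − 35·115, i.e. 115·(-35) + 122·33 = 1.
Scaling by 307 gives the particular solution (m, n) = (-10745, 10131).
Shifting by a multiple of (122, −115) keeps it a solution: m = -10745 + 89·122 = 113, n = 10131 − 89·115 = -104.
Check: 345·113 + 366·(-104) = 38985 − 38064 = 921. ✓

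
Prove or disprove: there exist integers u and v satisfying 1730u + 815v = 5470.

u = 71, v = -144

Every value of 1730u + 815v is a multiple of gcd(1730, 815) = 5; since 5 ∣ 5470, solutions exist.
Dividing through by 5 reduces the equation to 346u + 163v = 1094.
Euclidean algorithm: 346 = 2·163 + 20, 163 = 8·20 + 3, 20 = 6·3 + 2, 3 = 1·2 + 1, 2 = 2·1 + 0.
Working back up the chain: 1 = 3 − 1·2 = 3 − (20 − 6·3) = −20 + 7·3 = −20 + 7·(163 − 8·20) = 7·163 − 57·20 = 7·163 − 57·(346 − 2·163) = −57·346 + 121·163. So 346·(-57) + 163·121 = 1.
Times 1094: 346·(-62358) + 163·132374 = 1094, so (-62358, 132374) solves it.
Adding 383·163 to u and subtracting 383·346 from v gives the tidier solution (71, -144).
Indeed 1730·71 + 815·(-144) = 122830 − 117360 = 5470.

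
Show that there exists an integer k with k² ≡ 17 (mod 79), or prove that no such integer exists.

There is no such integer.

79 is prime, so by Euler's criterion 17 is a square mod 79 iff 17^((79−1)/2) = 17^39 ≡ 1 (mod 79).
Squaring successively (mod 79): 17^2 = 289 ≡ 52; 17^4 ≡ 52² = 2704 ≡ 18; 17^8 ≡ 18² = 324 ≡ 8; 17^16 ≡ 8² = 64 ≡ 64; 17^32 ≡ 64² = 4096 ≡ 67.
Since 39 = 32 + 4 + 2 + 1, 17^39 ≡ 67 · 18 · 52 · 17; multiplying out mod 79: 67·18 = 1206 ≡ 21, then 21·52 = 1092 ≡ 65, then 65·17 = 1105 ≡ 78. Thus 17^39 ≡ 78 ≡ −1 (mod 79).
By Euler's criterion 17 is a quadratic non-residue mod 79: no k satisfies k² ≡ 17 (mod 79).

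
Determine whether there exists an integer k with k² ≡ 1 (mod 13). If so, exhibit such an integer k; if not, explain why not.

Take k = 1. Then 1² = 1, and since 0 ≤ 1 < 13 this is already reduced: 1² ≡ 1 (mod 13).

k = 1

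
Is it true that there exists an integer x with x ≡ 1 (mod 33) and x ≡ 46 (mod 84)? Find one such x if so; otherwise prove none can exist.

Here gcd(33, 84) = 3, and both 1 and 46 leave remainder 1 mod 3, so the system is consistent.
Put x = 1 + 33t, so we need 33t ≡ 45 (mod 84), equivalently (divide by 3) 11t ≡ 15 (mod 28).
Since 11·23 = 253 = 9·28 + 1, the inverse of 11 mod 28 is 23.
Therefore t ≡ 23·15 = 345 ≡ 9 (mod 28).
Then x = 1 + 33·9 = 298.
Check: 298 mod 33 = 1, 298 mod 84 = 46. ✓

x = 298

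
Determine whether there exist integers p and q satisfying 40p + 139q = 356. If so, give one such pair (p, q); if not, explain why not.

p = 134, q = -36

Since gcd(40, 139) = 1, every integer is an integer combination of 40 and 139.
Dividing repeatedly: 139 = 3·40 + 19, 40 = 2·19 + 2, 19 = 9·2 + 1, 2 = 2·1 + 0.
Unwinding: 1 = 19 − 9·2 = 19 − 9·(40 − 2·19) = −9·40 + 19·19 = −9·40 + 19·(139 − 3·40) = 19·139 − 66·40, i.e. 40·(-66) + 139·19 = 1.
Times 356: 40·(-23496) + 139·6764 = 356, so (-23496, 6764) solves it.
The general solution is p = -23496 + 139k, q = 6764 − 40k; taking k = 170 gives the smaller pair p = 134, q = -36.
Check: 40·134 + 139·(-36) = 5360 − 5004 = 356. ✓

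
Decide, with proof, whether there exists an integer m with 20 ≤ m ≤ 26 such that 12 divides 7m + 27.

The values of 7m + 27 for m = 20, 21, …, 26 are 167, 174, 181, 188, 195, 202, 209; reduced mod 12 these are 11, 6, 1, 8, 3, 10, 5.
Since 0 is absent from this list, 12 ∤ 7m + 27 for every m with 20 ≤ m ≤ 26.

No, no such integer m in that range exists.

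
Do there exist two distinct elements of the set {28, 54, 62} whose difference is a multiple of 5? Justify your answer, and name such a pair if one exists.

Residues mod 5: 28↦3, 54↦4, 62↦2.
These 3 residues are pairwise different, hence no difference of two elements is divisible by 5.

There is no such pair.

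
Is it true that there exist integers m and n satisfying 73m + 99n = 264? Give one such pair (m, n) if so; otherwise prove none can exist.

m = 66, n = -46

Since gcd(73, 99) = 1, every integer is an integer combination of 73 and 99.
Euclidean algorithm: 99 = 1·73 + 26, 73 = 2·26 + 21, 26 = 1·21 + 5, 21 = 4·5 + 1, 5 = 5·1 + 0.
Back-substituting, 1 = 21 − 4·5 = 21 − 4·(26 − 1·21) = −4·26 + 5·21 = −4·26 + 5·(73 − 2·26) = 5·73 − 14·26 = 5·73 − 14·(99 − 1·73) = −14·99 + 19·73; that is, 73·19 + 99·(-14) = 1.
Multiplying through by 264: m = 19·264 = 5016, n = (-14)·264 = -3696 is a solution.
The general solution is m = 5016 + 99k, n = -3696 − 73k; taking k = -50 gives the smaller pair m = 66, n = -46.
Check: 73·66 + 99·(-46) = 4818 − 4554 = 264. ✓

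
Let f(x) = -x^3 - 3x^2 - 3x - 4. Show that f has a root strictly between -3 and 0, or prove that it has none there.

f(-3) = 5 and f(0) = -4, which have opposite signs.
As a polynomial, f is continuous on every closed interval.
By the Intermediate Value Theorem, f takes the value 0 somewhere in the open interval.

Yes, f has a root in the interval.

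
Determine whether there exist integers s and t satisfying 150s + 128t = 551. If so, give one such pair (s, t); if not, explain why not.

No, no such integers exist.

gcd(150, 128) = 2, so every integer of the form 150s + 128t is a multiple of 2.
However 551 leaves remainder 1 on division by 2.
Hence no integers s, t satisfy the equation.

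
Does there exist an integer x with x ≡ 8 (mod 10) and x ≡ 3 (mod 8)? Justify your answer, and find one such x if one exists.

gcd(10, 8) = 2. If x ≡ 8 (mod 10) and x ≡ 3 (mod 8), then x ≡ 8 (mod 2) and x ≡ 3 (mod 2).
However 8 ≡ 0 and 3 ≡ 1 (mod 2), and 0 ≠ 1.
Hence the system has no solution.

There is no such integer.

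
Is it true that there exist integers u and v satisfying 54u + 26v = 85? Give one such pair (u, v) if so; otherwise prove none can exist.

There are no such integers.

Any value of 54u + 26v is a multiple of gcd(54, 26) = 2.
But 85 = 2·42 + 1, so 2 ∤ 85.
So the equation is unsolvable over ℤ.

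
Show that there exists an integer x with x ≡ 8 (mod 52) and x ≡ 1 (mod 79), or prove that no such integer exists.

The moduli 52 and 79 are coprime, so by the Chinese Remainder Theorem a unique solution modulo 4108 exists.
Write x = 8 + 52t and require 8 + 52t ≡ 1 (mod 79), i.e. 52t ≡ 72 (mod 79).
Note 52·38 = 1976 ≡ 1 (mod 79) (as 1976 − 1 = 25·79), so 52⁻¹ ≡ 38.
Multiplying by 38: t ≡ 38·72 = 2736 ≡ 50 (mod 79).
Taking t = 50 gives x = 8 + 52·50 = 2608.
Indeed 2608 ≡ 8 (mod 52) and 2608 ≡ 1 (mod 79).

x = 2608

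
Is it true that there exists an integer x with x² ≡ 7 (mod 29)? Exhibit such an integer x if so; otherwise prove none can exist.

x = 6

x = 6 works: 6² = 36, and 36 − 7 = 29 = 1·29.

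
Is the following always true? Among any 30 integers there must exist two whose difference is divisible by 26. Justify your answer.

Yes.

Partition the integers by their residue mod 26; there are 26 classes.
Placing 30 integers into 26 classes, some class receives at least two — say a and b.
Then a ≡ b (mod 26), i.e. 26 ∣ (a − b).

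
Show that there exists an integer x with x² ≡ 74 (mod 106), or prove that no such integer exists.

Reduce modulo the prime factor 53 of 106: any solution would satisfy x² ≡ 21 (mod 53).
53 is prime, so by Euler's criterion 21 is a square mod 53 iff 21^((53−1)/2) = 21^26 ≡ 1 (mod 53).
Repeated squaring mod 53: 21^2 = 441 ≡ 17; 21^4 ≡ 17² = 289 ≡ 24; 21^8 ≡ 24² = 576 ≡ 46; 21^16 ≡ 46² = 2116 ≡ 49.
Since 26 = 16 + 8 + 2, 21^26 ≡ 49 · 46 · 17; multiplying out mod 53: 49·46 = 2254 ≡ 28, then 28·17 = 476 ≡ 52. Thus 21^26 ≡ 52 ≡ −1 (mod 53).
By Euler's criterion 21 is a quadratic non-residue mod 53: no x satisfies x² ≡ 21 (mod 53).
So 21 is not a square mod 53, and hence 74 is not a square mod 106.

No, no such integer exists.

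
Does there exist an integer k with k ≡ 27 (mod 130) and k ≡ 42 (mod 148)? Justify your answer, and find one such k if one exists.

No, no such integer exists.

Reduce both congruences modulo 2, which divides 130 and 148: they say k ≡ 27 (mod 2) and k ≡ 42 (mod 2).
But 27 mod 2 = 1 while 42 mod 2 = 0, a contradiction.
Therefore no such k exists.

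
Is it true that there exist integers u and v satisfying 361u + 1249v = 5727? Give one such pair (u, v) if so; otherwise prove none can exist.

u = 521, v = -146

Since gcd(361, 1249) = 1, every integer is an integer combination of 361 and 1249.
Dividing repeatedly: 1249 = 3·361 + 166, 361 = 2·166 + 29, 166 = 5·29 + 21, 29 = 1·21 + 8, 21 = 2·8 + 5, 8 = 1·5 + 3, 5 = 1·3 + 2, 3 = 1·2 + 1, 2 = 2·1 + 0.
Back-substituting, 1 = 3 − 1·2 = 3 − (5 − 1·3) = −5 + 2·3 = −5 + 2·(8 − 1·5) = 2·8 − 3·5 = 2·8 − 3·(21 − 2·8) = −3·21 + 8·8 = −3·21 + 8·(29 − 1·21) = 8·29 − 11·21 = 8·29 − 11·(166 − 5·29) = −11·166 + 63·29 = −11·166 + 63·(361 − 2·166) = 63·361 − 137·166 = 63·361 − 137·(1249 − 3·361) = −137·1249 + 474·361; that is, 361·474 + 1249·(-137) = 1.
Times 5727: 361·2714598 + 1249·(-784599) = 5727, so (2714598, -784599) solves it.
The general solution is u = 2714598 + 1249k, v = -784599 − 361k; taking k = -2173 gives the smaller pair u = 521, v = -146.
Indeed 361·521 + 1249·(-146) = 188081 − 182354 = 5727.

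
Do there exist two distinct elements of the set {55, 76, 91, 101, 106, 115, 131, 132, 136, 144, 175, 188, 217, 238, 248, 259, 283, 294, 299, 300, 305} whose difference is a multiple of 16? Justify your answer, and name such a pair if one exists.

Yes: 76 and 188.

Both 76 and 188 leave remainder 12 on division by 16; their difference 112 = 7·16 is a multiple of 16.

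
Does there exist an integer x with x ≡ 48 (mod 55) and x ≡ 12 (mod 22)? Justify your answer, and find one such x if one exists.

No such integer exists.

Both moduli are multiples of 11 = gcd(55, 22), so any solution would satisfy x ≡ 48 and x ≡ 12 modulo 11 simultaneously.
These are incompatible: 48 − 12 = 36 is not divisible by 11.
So no integer satisfies both congruences.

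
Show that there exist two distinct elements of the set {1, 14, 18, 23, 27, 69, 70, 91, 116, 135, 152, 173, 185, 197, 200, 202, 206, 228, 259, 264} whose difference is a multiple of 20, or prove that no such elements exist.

No, no such pair exists.

Residues mod 20: 1↦1, 14↦14, 18↦18, 23↦3, 27↦7, 69↦9, 70↦10, 91↦11, 116↦16, 135↦15, 152↦12, 173↦13, 185↦5, 197↦17, 200↦0, 202↦2, 206↦6, 228↦8, 259↦19, 264↦4.
All 20 residues are distinct, so no two elements differ by a multiple of 20.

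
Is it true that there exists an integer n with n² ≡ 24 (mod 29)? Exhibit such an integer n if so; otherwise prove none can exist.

n = 13

Take n = 13. Then 13² = 169 = 5·29 + 24, so 13² ≡ 24 (mod 29).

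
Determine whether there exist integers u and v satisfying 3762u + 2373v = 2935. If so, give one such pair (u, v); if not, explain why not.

There are no such integers.

gcd(3762, 2373) = 3, so every integer of the form 3762u + 2373v is a multiple of 3.
But 2935 is not a multiple of 3 (it leaves remainder 1).
So the equation is unsolvable over ℤ.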